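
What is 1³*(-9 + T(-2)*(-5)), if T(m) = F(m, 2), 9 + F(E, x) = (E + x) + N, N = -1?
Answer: 41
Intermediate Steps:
F(E, x) = -10 + E + x (F(E, x) = -9 + ((E + x) - 1) = -9 + (-1 + E + x) = -10 + E + x)
T(m) = -8 + m (T(m) = -10 + m + 2 = -8 + m)
1³*(-9 + T(-2)*(-5)) = 1³*(-9 + (-8 - 2)*(-5)) = 1*(-9 - 10*(-5)) = 1*(-9 + 50) = 1*41 = 41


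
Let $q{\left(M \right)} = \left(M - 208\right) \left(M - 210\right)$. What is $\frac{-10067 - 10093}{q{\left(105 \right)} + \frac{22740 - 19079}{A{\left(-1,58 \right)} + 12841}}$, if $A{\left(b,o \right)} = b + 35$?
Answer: $- \frac{18540000}{9946199} \approx -1.864$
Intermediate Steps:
$q{\left(M \right)} = \left(-210 + M\right) \left(-208 + M\right)$ ($q{\left(M \right)} = \left(-208 + M\right) \left(-210 + M\right) = \left(-210 + M\right) \left(-208 + M\right)$)
$A{\left(b,o \right)} = 35 + b$
$\frac{-10067 - 10093}{q{\left(105 \right)} + \frac{22740 - 19079}{A{\left(-1,58 \right)} + 12841}} = \frac{-10067 - 10093}{\left(43680 + 105^{2} - 43890\right) + \frac{22740 - 19079}{\left(35 - 1\right) + 12841}} = - \frac{20160}{\left(43680 + 11025 - 43890\right) + \frac{3661}{34 + 12841}} = - \frac{20160}{10815 + \frac{3661}{12875}} = - \frac{20160}{\frac{139246786}{12875}} = \left(-20160\right) \frac{12875}{139246786} = - \frac{18540000}{9946199}$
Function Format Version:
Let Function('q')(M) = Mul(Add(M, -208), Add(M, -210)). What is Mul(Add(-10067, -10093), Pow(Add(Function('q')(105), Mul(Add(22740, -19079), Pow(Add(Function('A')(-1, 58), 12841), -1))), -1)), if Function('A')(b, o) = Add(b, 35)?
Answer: Rational(-18540000, 9946199) ≈ -1.8640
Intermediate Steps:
Function('q')(M) = Mul(Add(-210, M), Add(-208, M)) (Function('q')(M) = Mul(Add(-208, M), Add(-210, M)) = Mul(Add(-210, M), Add(-208, M)))
Function('A')(b, o) = Add(35, b)
Mul(Add(-10067, -10093), Pow(Add(Function('q')(105), Mul(Add(22740, -19079), Pow(Add(Function('A')(-1, 58), 12841), -1))), -1)) = Mul(Add(-10067, -10093), Pow(Add(Add(43680, Pow(105, 2), Mul(-418, 105)), Mul(Add(22740, -19079), Pow(Add(Add(35, -1), 12841), -1))), -1)) = Mul(-20160, Pow(Add(Add(43680, 11025, -43890), Mul(3661, Pow(Add(34, 12841), -1))), -1)) = Mul(-20160, Pow(Add(10815, Mul(3661, Pow(12875, -1))), -1)) = Mul(-20160, Pow(Add(10815, Mul(3661, Rational(1, 12875))), -1)) = Mul(-20160, Pow(Add(10815, Rational(3661, 12875)), -1)) = Mul(-20160, Pow(Rational(139246786, 12875), -1)) = Mul(-20160, Rational(12875, 139246786)) = Rational(-18540000, 9946199)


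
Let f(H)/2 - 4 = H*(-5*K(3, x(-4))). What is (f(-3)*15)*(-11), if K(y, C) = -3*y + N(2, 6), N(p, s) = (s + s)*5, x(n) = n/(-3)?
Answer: -253770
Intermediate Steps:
x(n) = -n/3 (x(n) = n*(-⅓) = -n/3)
N(p, s) = 10*s (N(p, s) = (2*s)*5 = 10*s)
K(y, C) = 60 - 3*y (K(y, C) = -3*y + 10*6 = -3*y + 60 = 60 - 3*y)
f(H) = 8 - 510*H (f(H) = 8 + 2*(H*(-5*(60 - 3*3))) = 8 + 2*(H*(-5*(60 - 9))) = 8 + 2*(H*(-5*51)) = 8 + 2*(H*(-255)) = 8 + 2*(-255*H) = 8 - 510*H)
(f(-3)*15)*(-11) = ((8 - 510*(-3))*15)*(-11) = ((8 + 1530)*15)*(-11) = (1538*15)*(-11) = 23070*(-11) = -253770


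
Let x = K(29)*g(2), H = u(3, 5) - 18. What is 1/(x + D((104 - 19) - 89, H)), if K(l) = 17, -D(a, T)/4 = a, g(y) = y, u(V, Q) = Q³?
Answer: 1/50 ≈ 0.020000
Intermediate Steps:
H = 107 (H = 5³ - 18 = 125 - 18 = 107)
D(a, T) = -4*a
x = 34 (x = 17*2 = 34)
1/(x + D((104 - 19) - 89, H)) = 1/(34 - 4*((104 - 19) - 89)) = 1/(34 - 4*(85 - 89)) = 1/(34 - 4*(-4)) = 1/(34 + 16) = 1/50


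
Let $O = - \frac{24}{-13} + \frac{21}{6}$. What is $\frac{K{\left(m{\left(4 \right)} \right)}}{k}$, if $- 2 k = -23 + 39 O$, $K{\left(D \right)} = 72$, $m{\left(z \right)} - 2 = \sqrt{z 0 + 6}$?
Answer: $- \frac{288}{371} \approx -0.77628$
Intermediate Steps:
$O = \frac{139}{26}$ ($O = \left(-24\right) \left(- \frac{1}{13}\right) + 21 \cdot \frac{1}{6} = \frac{24}{13} + \frac{7}{2} = \frac{139}{26} \approx 5.3462$)
$m{\left(z \right)} = 2 + \sqrt{6}$ ($m{\left(z \right)} = 2 + \sqrt{z 0 + 6} = 2 + \sqrt{0 + 6} = 2 + \sqrt{6}$)
$k = - \frac{371}{4}$ ($k = - \frac{-23 + 39 \cdot \frac{139}{26}}{2} = - \frac{-23 + \frac{417}{2}}{2} = \left(- \frac{1}{2}\right) \frac{371}{2} = - \frac{371}{4} \approx -92.75$)
$\frac{K{\left(m{\left(4 \right)} \right)}}{k} = \frac{72}{- \frac{371}{4}} = 72 \left(- \frac{4}{371}\right) = - \frac{288}{371}$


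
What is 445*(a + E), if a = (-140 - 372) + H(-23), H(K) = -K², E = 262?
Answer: -346655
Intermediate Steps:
a = -1041 (a = (-140 - 372) - 1*(-23)² = -512 - 1*529 = -512 - 529 = -1041)
445*(a + E) = 445*(-1041 + 262) = 445*(-779) = -346655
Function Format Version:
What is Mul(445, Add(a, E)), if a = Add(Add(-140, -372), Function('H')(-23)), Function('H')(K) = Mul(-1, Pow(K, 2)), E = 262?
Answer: -346655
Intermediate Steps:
a = -1041 (a = Add(Add(-140, -372), Mul(-1, Pow(-23, 2))) = Add(-512, Mul(-1, 529)) = Add(-512, -529) = -1041)
Mul(445, Add(a, E)) = Mul(445, Add(-1041, 262)) = Mul(445, -779) = -346655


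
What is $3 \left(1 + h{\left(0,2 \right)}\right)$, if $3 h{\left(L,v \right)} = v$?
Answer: $5$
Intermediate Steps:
$h{\left(L,v \right)} = \frac{v}{3}$
$3 \left(1 + h{\left(0,2 \right)}\right) = 3 \left(1 + \frac{1}{3} \cdot 2\right) = 3 \left(1 + \frac{2}{3}\right) = 3 \cdot \frac{5}{3} = 5$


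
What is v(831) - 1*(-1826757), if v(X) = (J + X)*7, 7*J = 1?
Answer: 1832575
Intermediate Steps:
J = ⅐ (J = (⅐)*1 = ⅐ ≈ 0.14286)
v(X) = 1 + 7*X (v(X) = (⅐ + X)*7 = 1 + 7*X)
v(831) - 1*(-1826757) = (1 + 7*831) - 1*(-1826757) = (1 + 5817) + 1826757 = 5818 + 1826757 = 1832575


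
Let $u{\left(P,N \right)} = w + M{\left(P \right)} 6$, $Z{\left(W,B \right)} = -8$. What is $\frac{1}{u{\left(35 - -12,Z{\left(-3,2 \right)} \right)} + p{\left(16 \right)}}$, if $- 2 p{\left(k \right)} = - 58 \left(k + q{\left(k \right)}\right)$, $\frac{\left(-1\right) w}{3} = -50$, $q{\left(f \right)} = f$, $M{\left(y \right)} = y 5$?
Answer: $\frac{1}{2488} \approx 0.00040193$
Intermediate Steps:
$M{\left(y \right)} = 5 y$
$w = 150$ ($w = \left(-3\right) \left(-50\right) = 150$)
$u{\left(P,N \right)} = 150 + 30 P$ ($u{\left(P,N \right)} = 150 + 5 P 6 = 150 + 30 P$)
$p{\left(k \right)} = 58 k$ ($p{\left(k \right)} = - \frac{\left(-58\right) \left(k + k\right)}{2} = - \frac{\left(-58\right) 2 k}{2} = - \frac{\left(-116\right) k}{2} = 58 k$)
$\frac{1}{u{\left(35 - -12,Z{\left(-3,2 \right)} \right)} + p{\left(16 \right)}} = \frac{1}{\left(150 + 30 \left(35 - -12\right)\right) + 58 \cdot 16} = \frac{1}{\left(150 + 30 \left(35 + 12\right)\right) + 928} = \frac{1}{\left(150 + 30 \cdot 47\right) + 928} = \frac{1}{\left(150 + 1410\right) + 928} = \frac{1}{1560 + 928} = \frac{1}{2488}$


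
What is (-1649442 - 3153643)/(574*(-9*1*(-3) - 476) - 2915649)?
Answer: 960617/634675 ≈ 1.5136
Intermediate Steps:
(-1649442 - 3153643)/(574*(-9*1*(-3) - 476) - 2915649) = -4803085/(574*(-9*(-3) - 476) - 2915649) = -4803085/(574*(27 - 476) - 2915649) = -4803085/(574*(-449) - 2915649) = -4803085/(-257726 - 2915649) = -4803085/(-3173375) = -4803085*(-1/3173375) = 960617/634675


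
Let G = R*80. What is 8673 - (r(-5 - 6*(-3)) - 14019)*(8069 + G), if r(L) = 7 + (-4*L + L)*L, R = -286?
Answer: -215032236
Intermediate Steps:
r(L) = 7 - 3*L**2 (r(L) = 7 + (-3*L)*L = 7 - 3*L**2)
G = -22880 (G = -286*80 = -22880)
8673 - (r(-5 - 6*(-3)) - 14019)*(8069 + G) = 8673 - ((7 - 3*(-5 - 6*(-3))**2) - 14019)*(8069 - 22880) = 8673 - ((7 - 3*(-5 + 18)**2) - 14019)*(-14811) = 8673 - ((7 - 3*13**2) - 14019)*(-14811) = 8673 - ((7 - 3*169) - 14019)*(-14811) = 8673 - ((7 - 507) - 14019)*(-14811) = 8673 - (-500 - 14019)*(-14811) = 8673 - (-14519)*(-14811) = 8673 - 1*215040909 = 8673 - 215040909 = -215032236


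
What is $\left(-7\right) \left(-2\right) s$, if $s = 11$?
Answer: $154$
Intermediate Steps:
$\left(-7\right) \left(-2\right) s = \left(-7\right) \left(-2\right) 11 = 14 \cdot 11 = 154$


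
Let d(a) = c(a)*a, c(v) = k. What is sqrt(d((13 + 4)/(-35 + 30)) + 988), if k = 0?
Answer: 2*sqrt(247) ≈ 31.432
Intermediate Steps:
c(v) = 0
d(a) = 0 (d(a) = 0*a = 0)
sqrt(d((13 + 4)/(-35 + 30)) + 988) = sqrt(0 + 988) = sqrt(988) = 2*sqrt(247)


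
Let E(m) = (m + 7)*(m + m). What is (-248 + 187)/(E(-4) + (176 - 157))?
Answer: 61/5 ≈ 12.200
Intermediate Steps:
E(m) = 2*m*(7 + m) (E(m) = (7 + m)*(2*m) = 2*m*(7 + m))
(-248 + 187)/(E(-4) + (176 - 157)) = (-248 + 187)/(2*(-4)*(7 - 4) + (176 - 157)) = -61/(2*(-4)*3 + 19) = -61/(-24 + 19) = -61/(-5) = -61*(-⅕) = 61/5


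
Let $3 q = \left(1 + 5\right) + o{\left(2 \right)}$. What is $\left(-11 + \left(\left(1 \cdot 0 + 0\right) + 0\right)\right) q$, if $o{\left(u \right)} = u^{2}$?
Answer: $- \frac{110}{3} \approx -36.667$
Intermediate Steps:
$q = \frac{10}{3}$ ($q = \frac{\left(1 + 5\right) + 2^{2}}{3} = \frac{6 + 4}{3} = \frac{1}{3} \cdot 10 = \frac{10}{3} \approx 3.3333$)
$\left(-11 + \left(\left(1 \cdot 0 + 0\right) + 0\right)\right) q = \left(-11 + \left(\left(1 \cdot 0 + 0\right) + 0\right)\right) \frac{10}{3} = \left(-11 + \left(\left(0 + 0\right) + 0\right)\right) \frac{10}{3} = \left(-11 + \left(0 + 0\right)\right) \frac{10}{3} = \left(-11 + 0\right) \frac{10}{3} = \left(-11\right) \frac{10}{3} = - \frac{110}{3}$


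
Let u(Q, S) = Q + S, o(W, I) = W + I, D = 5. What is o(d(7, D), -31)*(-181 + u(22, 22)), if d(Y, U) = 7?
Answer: 3288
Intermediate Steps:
o(W, I) = I + W
o(d(7, D), -31)*(-181 + u(22, 22)) = (-31 + 7)*(-181 + (22 + 22)) = -24*(-181 + 44) = -24*(-137) = 3288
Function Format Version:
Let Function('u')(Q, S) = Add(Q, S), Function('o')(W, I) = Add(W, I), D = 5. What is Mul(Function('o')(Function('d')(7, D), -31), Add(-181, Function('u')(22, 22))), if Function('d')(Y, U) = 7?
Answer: 3288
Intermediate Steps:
Function('o')(W, I) = Add(I, W)
Mul(Function('o')(Function('d')(7, D), -31), Add(-181, Function('u')(22, 22))) = Mul(Add(-31, 7), Add(-181, Add(22, 22))) = Mul(-24, Add(-181, 44)) = Mul(-24, -137) = 3288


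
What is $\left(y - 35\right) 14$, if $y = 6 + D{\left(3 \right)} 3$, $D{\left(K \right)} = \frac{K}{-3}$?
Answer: $-448$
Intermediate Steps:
$D{\left(K \right)} = - \frac{K}{3}$ ($D{\left(K \right)} = K \left(- \frac{1}{3}\right) = - \frac{K}{3}$)
$y = 3$ ($y = 6 + \left(- \frac{1}{3}\right) 3 \cdot 3 = 6 - 3 = 3$)
$\left(y - 35\right) 14 = \left(3 - 35\right) 14 = \left(-32\right) 14 = -448$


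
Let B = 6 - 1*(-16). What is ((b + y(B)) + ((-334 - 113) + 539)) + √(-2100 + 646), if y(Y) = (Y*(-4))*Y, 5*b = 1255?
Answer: -1593 + I*√1454 ≈ -1593.0 + 38.131*I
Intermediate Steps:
b = 251 (b = (⅕)*1255 = 251)
B = 22 (B = 6 + 16 = 22)
y(Y) = -4*Y² (y(Y) = (-4*Y)*Y = -4*Y²)
((b + y(B)) + ((-334 - 113) + 539)) + √(-2100 + 646) = ((251 - 4*22²) + ((-334 - 113) + 539)) + √(-2100 + 646) = ((251 - 4*484) + (-447 + 539)) + √(-1454) = ((251 - 1936) + 92) + I*√1454 = (-1685 + 92) + I*√1454 = -1593 + I*√1454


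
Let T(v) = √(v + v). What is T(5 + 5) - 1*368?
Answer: -368 + 2*√5 ≈ -363.53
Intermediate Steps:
T(v) = √2*√v (T(v) = √(2*v) = √2*√v)
T(5 + 5) - 1*368 = √2*√(5 + 5) - 1*368 = √2*√10 - 368 = 2*√5 - 368 = -368 + 2*√5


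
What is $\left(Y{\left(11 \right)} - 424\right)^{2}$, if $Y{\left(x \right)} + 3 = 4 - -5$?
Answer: $174724$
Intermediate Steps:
$Y{\left(x \right)} = 6$ ($Y{\left(x \right)} = -3 + \left(4 - -5\right) = -3 + \left(4 + 5\right) = -3 + 9 = 6$)
$\left(Y{\left(11 \right)} - 424\right)^{2} = \left(6 - 424\right)^{2} = \left(-418\right)^{2} = 174724$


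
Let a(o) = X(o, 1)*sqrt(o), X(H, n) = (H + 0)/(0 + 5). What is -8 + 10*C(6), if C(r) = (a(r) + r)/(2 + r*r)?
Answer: -122/19 + 6*sqrt(6)/19 ≈ -5.6475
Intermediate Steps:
X(H, n) = H/5
a(o) = o**(3/2)/5 (a(o) = (o/5)*sqrt(o) = o**(3/2)/5)
C(r) = (r + r**(3/2)/5)/(2 + r**2) (C(r) = (r**(3/2)/5 + r)/(2 + r*r) = (r + r**(3/2)/5)/(2 + r**2))
-8 + 10*C(6) = -8 + 10*((6 + 6**(3/2)/5)/(2 + 6**2)) = -8 + 10*((6 + (6*sqrt(6))/5)/(2 + 36)) = -8 + 10*((6 + 6*sqrt(6)/5)/38) = -8 + 10*(3/19 + 3*sqrt(6)/95) = -8 + (30/19 + 6*sqrt(6)/19) = -122/19 + 6*sqrt(6)/19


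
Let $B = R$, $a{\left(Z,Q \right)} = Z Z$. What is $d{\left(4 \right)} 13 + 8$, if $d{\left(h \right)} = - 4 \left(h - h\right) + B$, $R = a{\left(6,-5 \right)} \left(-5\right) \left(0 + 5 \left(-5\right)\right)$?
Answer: $58508$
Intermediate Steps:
$a{\left(Z,Q \right)} = Z^{2}$
$R = 4500$ ($R = 6^{2} \left(-5\right) \left(0 + 5 \left(-5\right)\right) = 36 \left(-5\right) \left(0 - 25\right) = \left(-180\right) \left(-25\right) = 4500$)
$B = 4500$
$d{\left(h \right)} = 4500$ ($d{\left(h \right)} = - 4 \left(h - h\right) + 4500 = \left(-4\right) 0 + 4500 = 0 + 4500 = 4500$)
$d{\left(4 \right)} 13 + 8 = 4500 \cdot 13 + 8 = 58500 + 8 = 58508$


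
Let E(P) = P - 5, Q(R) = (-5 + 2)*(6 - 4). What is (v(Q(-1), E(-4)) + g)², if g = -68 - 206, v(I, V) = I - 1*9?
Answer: 83521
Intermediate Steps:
Q(R) = -6 (Q(R) = -3*2 = -6)
E(P) = -5 + P
v(I, V) = -9 + I (v(I, V) = I - 9 = -9 + I)
g = -274
(v(Q(-1), E(-4)) + g)² = ((-9 - 6) - 274)² = (-15 - 274)² = (-289)² = 83521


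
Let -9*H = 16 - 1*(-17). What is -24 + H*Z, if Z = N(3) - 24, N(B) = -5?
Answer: 247/3 ≈ 82.333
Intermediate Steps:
H = -11/3 (H = -(16 - 1*(-17))/9 = -(16 + 17)/9 = -1/9*33 = -11/3 ≈ -3.6667)
Z = -29 (Z = -5 - 24 = -29)
-24 + H*Z = -24 - 11/3*(-29) = -24 + 319/3 = 247/3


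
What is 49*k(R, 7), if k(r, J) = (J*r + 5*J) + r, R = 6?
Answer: 4067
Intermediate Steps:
k(r, J) = r + 5*J + J*r (k(r, J) = (5*J + J*r) + r = r + 5*J + J*r)
49*k(R, 7) = 49*(6 + 5*7 + 7*6) = 49*(6 + 35 + 42) = 49*83 = 4067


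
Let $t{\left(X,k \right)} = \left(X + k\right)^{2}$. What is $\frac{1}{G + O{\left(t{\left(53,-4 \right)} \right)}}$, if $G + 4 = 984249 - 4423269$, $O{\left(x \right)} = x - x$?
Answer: $- \frac{1}{3439024} \approx -2.9078 \cdot 10^{-7}$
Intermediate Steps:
$O{\left(x \right)} = 0$
$G = -3439024$ ($G = -4 + \left(984249 - 4423269\right) = -4 - 3439020 = -3439024$)
$\frac{1}{G + O{\left(t{\left(53,-4 \right)} \right)}} = \frac{1}{-3439024 + 0} = \frac{1}{-3439024} = - \frac{1}{3439024}$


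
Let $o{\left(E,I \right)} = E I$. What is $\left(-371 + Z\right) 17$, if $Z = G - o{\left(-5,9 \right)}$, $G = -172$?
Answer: $-8466$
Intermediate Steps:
$Z = -127$ ($Z = -172 - \left(-5\right) 9 = -172 - -45 = -172 + 45 = -127$)
$\left(-371 + Z\right) 17 = \left(-371 - 127\right) 17 = \left(-498\right) 17 = -8466$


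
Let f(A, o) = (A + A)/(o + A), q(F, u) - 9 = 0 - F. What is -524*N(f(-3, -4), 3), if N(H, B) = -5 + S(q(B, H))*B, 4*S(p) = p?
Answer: 262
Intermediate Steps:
q(F, u) = 9 - F (q(F, u) = 9 + (0 - F) = 9 - F)
S(p) = p/4
f(A, o) = 2*A/(A + o) (f(A, o) = (2*A)/(A + o) = 2*A/(A + o))
N(H, B) = -5 + B*(9/4 - B/4) (N(H, B) = -5 + ((9 - B)/4)*B = -5 + (9/4 - B/4)*B = -5 + B*(9/4 - B/4))
-524*N(f(-3, -4), 3) = -524*(-5 - ¼*3*(-9 + 3)) = -524*(-5 - ¼*3*(-6)) = -524*(-5 + 9/2) = -524*(-½) = 262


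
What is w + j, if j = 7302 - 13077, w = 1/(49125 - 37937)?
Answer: -64610699/11188 ≈ -5775.0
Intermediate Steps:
w = 1/11188 ≈ 8.9381e-5
j = -5775
w + j = 1/11188 - 5775 = -64610699/11188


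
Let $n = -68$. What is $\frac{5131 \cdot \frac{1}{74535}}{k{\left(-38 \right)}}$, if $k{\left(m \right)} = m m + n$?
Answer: $\frac{5131}{102560160} \approx 5.0029 \cdot 10^{-5}$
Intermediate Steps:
$k{\left(m \right)} = -68 + m^{2}$ ($k{\left(m \right)} = m m - 68 = m^{2} - 68 = -68 + m^{2}$)
$\frac{5131 \cdot \frac{1}{74535}}{k{\left(-38 \right)}} = \frac{5131 \cdot \frac{1}{74535}}{-68 + \left(-38\right)^{2}} = \frac{5131 \cdot \frac{1}{74535}}{-68 + 1444} = \frac{5131}{74535 \cdot 1376} = \frac{5131}{74535} \cdot \frac{1}{1376} = \frac{5131}{102560160}$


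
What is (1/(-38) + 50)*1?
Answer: 1899/38 ≈ 49.974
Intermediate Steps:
(1/(-38) + 50)*1 = (-1/38 + 50)*1 = (1899/38)*1 = 1899/38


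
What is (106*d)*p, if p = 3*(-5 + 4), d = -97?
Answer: 30846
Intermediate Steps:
p = -3 (p = 3*(-1) = -3)
(106*d)*p = (106*(-97))*(-3) = -10282*(-3) = 30846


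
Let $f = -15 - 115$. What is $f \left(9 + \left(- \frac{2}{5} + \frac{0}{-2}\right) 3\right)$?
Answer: $-1014$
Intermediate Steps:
$f = -130$
$f \left(9 + \left(- \frac{2}{5} + \frac{0}{-2}\right) 3\right) = - 130 \left(9 + \left(- \frac{2}{5} + \frac{0}{-2}\right) 3\right) = - 130 \left(9 + \left(\left(-2\right) \frac{1}{5} + 0 \left(- \frac{1}{2}\right)\right) 3\right) = - 130 \left(9 + \left(- \frac{2}{5} + 0\right) 3\right) = - 130 \left(9 - \frac{6}{5}\right) = \left(-130\right) \frac{39}{5} = -1014$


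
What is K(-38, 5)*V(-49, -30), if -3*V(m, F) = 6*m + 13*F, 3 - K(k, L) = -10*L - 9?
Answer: 14136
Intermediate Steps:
K(k, L) = 12 + 10*L (K(k, L) = 3 - (-10*L - 9) = 3 - (-9 - 10*L) = 3 + (9 + 10*L) = 12 + 10*L)
V(m, F) = -2*m - 13*F/3 (V(m, F) = -(6*m + 13*F)/3 = -2*m - 13*F/3)
K(-38, 5)*V(-49, -30) = (12 + 10*5)*(-2*(-49) - 13/3*(-30)) = (12 + 50)*(98 + 130) = 62*228 = 14136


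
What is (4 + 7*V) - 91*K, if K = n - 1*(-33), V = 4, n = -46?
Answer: 1215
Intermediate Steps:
K = -13 (K = -46 - 1*(-33) = -46 + 33 = -13)
(4 + 7*V) - 91*K = (4 + 7*4) - 91*(-13) = (4 + 28) + 1183 = 32 + 1183 = 1215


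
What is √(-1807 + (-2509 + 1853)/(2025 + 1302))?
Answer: 7*I*√408239535/3327 ≈ 42.511*I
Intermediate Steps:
√(-1807 + (-2509 + 1853)/(2025 + 1302)) = √(-1807 - 656/3327) = √(-6012545/3327) = 7*I*√408239535/3327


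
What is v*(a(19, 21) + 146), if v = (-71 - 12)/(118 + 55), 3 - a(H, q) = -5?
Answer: -12782/173 ≈ -73.884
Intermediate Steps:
a(H, q) = 8 (a(H, q) = 3 - 1*(-5) = 3 + 5 = 8)
v = -83/173 ≈ -0.47977
v*(a(19, 21) + 146) = -83*(8 + 146)/173 = -83/173*154 = -12782/173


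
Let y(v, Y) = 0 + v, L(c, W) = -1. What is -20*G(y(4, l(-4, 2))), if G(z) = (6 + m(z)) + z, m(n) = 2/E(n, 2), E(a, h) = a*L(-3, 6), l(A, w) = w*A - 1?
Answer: -190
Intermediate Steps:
l(A, w) = -1 + A*w (l(A, w) = A*w - 1 = -1 + A*w)
E(a, h) = -a (E(a, h) = a*(-1) = -a)
m(n) = -2/n (m(n) = 2/((-n)) = 2*(-1/n) = -2/n)
y(v, Y) = v
G(z) = 6 + z - 2/z (G(z) = (6 - 2/z) + z = 6 + z - 2/z)
-20*G(y(4, l(-4, 2))) = -20*(6 + 4 - 2/4) = -20*(6 + 4 - 2*¼) = -20*(6 + 4 - ½) = -20*19/2 = -190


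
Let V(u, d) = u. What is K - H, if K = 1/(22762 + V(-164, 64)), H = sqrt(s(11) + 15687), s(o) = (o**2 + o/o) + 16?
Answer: 1/22598 - 5*sqrt(633) ≈ -125.80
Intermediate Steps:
s(o) = 17 + o**2 (s(o) = (o**2 + 1) + 16 = (1 + o**2) + 16 = 17 + o**2)
H = 5*sqrt(633) (H = sqrt((17 + 11**2) + 15687) = sqrt((17 + 121) + 15687) = sqrt(138 + 15687) = sqrt(15825) = 5*sqrt(633) ≈ 125.80)
K = 1/22598 (K = 1/(22762 - 164) = 1/22598 ≈ 4.4252e-5)
K - H = 1/22598 - 5*sqrt(633)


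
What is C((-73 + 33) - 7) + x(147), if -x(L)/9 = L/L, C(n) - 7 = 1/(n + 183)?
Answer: -271/136 ≈ -1.9926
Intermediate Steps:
C(n) = 7 + 1/(183 + n) (C(n) = 7 + 1/(n + 183) = 7 + 1/(183 + n))
x(L) = -9 (x(L) = -9*L/L = -9*1 = -9)
C((-73 + 33) - 7) + x(147) = (1282 + 7*((-73 + 33) - 7))/(183 + ((-73 + 33) - 7)) - 9 = (1282 + 7*(-40 - 7))/(183 + (-40 - 7)) - 9 = (1282 + 7*(-47))/(183 - 47) - 9 = (1282 - 329)/136 - 9 = (1/136)*953 - 9 = 953/136 - 9 = -271/136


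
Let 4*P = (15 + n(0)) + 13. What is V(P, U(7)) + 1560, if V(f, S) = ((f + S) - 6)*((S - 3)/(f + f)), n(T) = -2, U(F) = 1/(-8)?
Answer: 1297845/832 ≈ 1559.9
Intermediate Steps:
U(F) = -⅛
P = 13/2 (P = ((15 - 2) + 13)/4 = (13 + 13)/4 = (¼)*26 = 13/2 ≈ 6.5000)
V(f, S) = (-3 + S)*(-6 + S + f)/(2*f) (V(f, S) = ((S + f) - 6)*((-3 + S)/((2*f))) = (-6 + S + f)*((-3 + S)*(1/(2*f))) = (-6 + S + f)*((-3 + S)/(2*f)) = (-3 + S)*(-6 + S + f)/(2*f))
V(P, U(7)) + 1560 = (18 + (-⅛)² - 9*(-⅛) + 13*(-3 - ⅛)/2)/(2*(13/2)) + 1560 = (½)*(2/13)*(18 + 1/64 + 9/8 + (13/2)*(-25/8)) + 1560 = (½)*(2/13)*(18 + 1/64 + 9/8 - 325/16) + 1560 = (½)*(2/13)*(-75/64) + 1560 = -75/832 + 1560 = 1297845/832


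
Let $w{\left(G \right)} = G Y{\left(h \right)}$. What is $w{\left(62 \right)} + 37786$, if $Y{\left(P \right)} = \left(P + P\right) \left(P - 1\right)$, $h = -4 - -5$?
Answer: $37786$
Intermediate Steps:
$h = 1$ ($h = -4 + 5 = 1$)
$Y{\left(P \right)} = 2 P \left(-1 + P\right)$
$w{\left(G \right)} = 0$ ($w{\left(G \right)} = G 2 \cdot 1 \left(-1 + 1\right) = G 2 \cdot 1 \cdot 0 = G 0 = 0$)
$w{\left(62 \right)} + 37786 = 0 + 37786 = 37786$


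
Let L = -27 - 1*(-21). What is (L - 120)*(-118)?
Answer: 14868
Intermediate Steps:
L = -6 (L = -27 + 21 = -6)
(L - 120)*(-118) = (-6 - 120)*(-118) = -126*(-118) = 14868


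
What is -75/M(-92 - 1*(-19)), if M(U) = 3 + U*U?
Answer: -75/5332 ≈ -0.014066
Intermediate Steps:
M(U) = 3 + U²
-75/M(-92 - 1*(-19)) = -75/(3 + (-92 - 1*(-19))²) = -75/(3 + (-92 + 19)²) = -75/(3 + (-73)²) = -75/(3 + 5329) = -75/5332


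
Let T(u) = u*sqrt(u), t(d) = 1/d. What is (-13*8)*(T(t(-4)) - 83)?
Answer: 8632 + 13*I ≈ 8632.0 + 13.0*I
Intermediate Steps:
T(u) = u**(3/2)
(-13*8)*(T(t(-4)) - 83) = (-13*8)*((1/(-4))**(3/2) - 83) = -104*((-1/4)**(3/2) - 83) = -104*(-I/8 - 83) = -104*(-83 - I/8) = 8632 + 13*I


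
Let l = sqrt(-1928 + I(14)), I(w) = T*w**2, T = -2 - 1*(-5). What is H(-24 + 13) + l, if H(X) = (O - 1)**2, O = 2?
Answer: 1 + 2*I*sqrt(335) ≈ 1.0 + 36.606*I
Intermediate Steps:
T = 3 (T = -2 + 5 = 3)
I(w) = 3*w**2
l = 2*I*sqrt(335) (l = sqrt(-1928 + 3*14**2) = sqrt(-1928 + 3*196) = sqrt(-1928 + 588) = sqrt(-1340) = 2*I*sqrt(335) ≈ 36.606*I)
H(X) = 1 (H(X) = (2 - 1)**2 = 1**2 = 1)
H(-24 + 13) + l = 1 + 2*I*sqrt(335)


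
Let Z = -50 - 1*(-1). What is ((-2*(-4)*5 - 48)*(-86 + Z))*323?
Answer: 348840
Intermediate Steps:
Z = -49 (Z = -50 + 1 = -49)
((-2*(-4)*5 - 48)*(-86 + Z))*323 = ((-2*(-4)*5 - 48)*(-86 - 49))*323 = ((8*5 - 48)*(-135))*323 = ((40 - 48)*(-135))*323 = -8*(-135)*323 = 1080*323 = 348840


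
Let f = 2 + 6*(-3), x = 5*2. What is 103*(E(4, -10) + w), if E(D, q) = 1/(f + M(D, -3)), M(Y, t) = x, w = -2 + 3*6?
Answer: 9785/6 ≈ 1630.8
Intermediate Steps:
w = 16 (w = -2 + 18 = 16)
x = 10
M(Y, t) = 10
f = -16 (f = 2 - 18 = -16)
E(D, q) = -⅙ (E(D, q) = 1/(-16 + 10) = 1/(-6) = -⅙)
103*(E(4, -10) + w) = 103*(-⅙ + 16) = 103*(95/6) = 9785/6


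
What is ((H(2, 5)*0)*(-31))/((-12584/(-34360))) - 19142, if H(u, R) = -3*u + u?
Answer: -19142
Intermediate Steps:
H(u, R) = -2*u
((H(2, 5)*0)*(-31))/((-12584/(-34360))) - 19142 = ((-2*2*0)*(-31))/((-12584/(-34360))) - 19142 = (-4*0*(-31))/((-12584*(-1/34360))) - 19142 = (0*(-31))/(1573/4295) - 19142 = 0*(4295/1573) - 19142 = 0 - 19142 = -19142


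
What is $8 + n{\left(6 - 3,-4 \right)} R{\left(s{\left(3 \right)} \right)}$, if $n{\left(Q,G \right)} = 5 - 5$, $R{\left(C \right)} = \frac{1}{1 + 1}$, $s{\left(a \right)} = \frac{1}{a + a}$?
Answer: $8$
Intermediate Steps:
$s{\left(a \right)} = \frac{1}{2 a}$
$R{\left(C \right)} = \frac{1}{2}$
$n{\left(Q,G \right)} = 0$ ($n{\left(Q,G \right)} = 5 - 5 = 0$)
$8 + n{\left(6 - 3,-4 \right)} R{\left(s{\left(3 \right)} \right)} = 8 + 0 \cdot \frac{1}{2} = 8 + 0 = 8$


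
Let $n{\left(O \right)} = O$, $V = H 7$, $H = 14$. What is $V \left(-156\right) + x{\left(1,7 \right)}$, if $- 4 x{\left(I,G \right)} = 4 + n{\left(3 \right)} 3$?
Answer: $- \frac{61165}{4} \approx -15291.0$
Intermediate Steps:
$V = 98$ ($V = 14 \cdot 7 = 98$)
$x{\left(I,G \right)} = - \frac{13}{4}$ ($x{\left(I,G \right)} = - \frac{4 + 3 \cdot 3}{4} = - \frac{4 + 9}{4} = \left(- \frac{1}{4}\right) 13 = - \frac{13}{4}$)
$V \left(-156\right) + x{\left(1,7 \right)} = 98 \left(-156\right) - \frac{13}{4} = -15288 - \frac{13}{4} = - \frac{61165}{4}$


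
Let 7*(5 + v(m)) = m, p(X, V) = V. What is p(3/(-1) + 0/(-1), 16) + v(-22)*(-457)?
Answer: 26161/7 ≈ 3737.3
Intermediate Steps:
v(m) = -5 + m/7
p(3/(-1) + 0/(-1), 16) + v(-22)*(-457) = 16 + (-5 + (⅐)*(-22))*(-457) = 16 + (-5 - 22/7)*(-457) = 16 - 57/7*(-457) = 16 + 26049/7 = 26161/7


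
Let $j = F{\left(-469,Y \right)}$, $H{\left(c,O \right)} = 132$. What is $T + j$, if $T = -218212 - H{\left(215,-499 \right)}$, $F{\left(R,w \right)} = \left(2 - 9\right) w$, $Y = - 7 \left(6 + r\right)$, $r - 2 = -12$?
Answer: $-218540$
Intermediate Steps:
$r = -10$ ($r = 2 - 12 = -10$)
$Y = 28$ ($Y = - 7 \left(6 - 10\right) = \left(-7\right) \left(-4\right) = 28$)
$F{\left(R,w \right)} = - 7 w$
$j = -196$ ($j = \left(-7\right) 28 = -196$)
$T = -218344$ ($T = -218212 - 132 = -218344$)
$T + j = -218344 - 196 = -218540$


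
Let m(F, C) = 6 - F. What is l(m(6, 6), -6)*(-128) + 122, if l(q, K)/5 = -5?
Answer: 3322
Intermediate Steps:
l(q, K) = -25 (l(q, K) = 5*(-5) = -25)
l(m(6, 6), -6)*(-128) + 122 = -25*(-128) + 122 = 3200 + 122 = 3322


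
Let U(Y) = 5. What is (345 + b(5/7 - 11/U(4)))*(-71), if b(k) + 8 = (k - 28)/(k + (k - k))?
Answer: -329369/13 ≈ -25336.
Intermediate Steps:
b(k) = -8 + (-28 + k)/k (b(k) = -8 + (k - 28)/(k + (k - k)) = -8 + (-28 + k)/(k + 0) = -8 + (-28 + k)/k)
(345 + b(5/7 - 11/U(4)))*(-71) = (345 + (-7 - 28/(5/7 - 11/5)))*(-71) = (345 + (-7 - 28/(-52/35)))*(-71) = (345 + (-7 - 28*(-35/52)))*(-71) = (345 + (-7 + 245/13))*(-71) = (345 + 154/13)*(-71) = (4639/13)*(-71) = -329369/13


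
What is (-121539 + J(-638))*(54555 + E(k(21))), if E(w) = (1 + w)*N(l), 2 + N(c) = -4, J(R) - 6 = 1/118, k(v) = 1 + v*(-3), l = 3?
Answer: -787616184453/118 ≈ -6.6747e+9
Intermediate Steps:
k(v) = 1 - 3*v
J(R) = 709/118 (J(R) = 6 + 1/118 = 709/118)
N(c) = -6 (N(c) = -2 - 4 = -6)
E(w) = -6 - 6*w (E(w) = (1 + w)*(-6) = -6 - 6*w)
(-121539 + J(-638))*(54555 + E(k(21))) = (-121539 + 709/118)*(54555 + (-6 - 6*(1 - 3*21))) = -14340893*(54555 + (-6 - 6*(1 - 63)))/118 = -14340893*(54555 + (-6 - 6*(-62)))/118 = -14340893*(54555 + (-6 + 372))/118 = -14340893*(54555 + 366)/118 = -14340893/118*54921 = -787616184453/118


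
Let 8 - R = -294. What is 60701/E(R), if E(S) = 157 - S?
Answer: -60701/145 ≈ -418.63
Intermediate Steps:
R = 302 (R = 8 - 1*(-294) = 8 + 294 = 302)
60701/E(R) = 60701/(157 - 1*302) = 60701/(157 - 302) = 60701/(-145) = 60701*(-1/145) = -60701/145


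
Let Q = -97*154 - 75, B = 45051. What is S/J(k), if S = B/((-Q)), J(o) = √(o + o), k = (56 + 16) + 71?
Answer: 45051*√286/4293718 ≈ 0.17744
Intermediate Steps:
k = 143 (k = 72 + 71 = 143)
J(o) = √2*√o (J(o) = √(2*o) = √2*√o)
Q = -15013 (Q = -14938 - 75 = -15013)
S = 45051/15013 (S = 45051/((-1*(-15013))) = 45051/15013 ≈ 3.0008)
S/J(k) = 45051/(15013*((√2*√143))) = 45051/(15013*(√286)) = 45051*(√286/286)/15013 = 45051*√286/4293718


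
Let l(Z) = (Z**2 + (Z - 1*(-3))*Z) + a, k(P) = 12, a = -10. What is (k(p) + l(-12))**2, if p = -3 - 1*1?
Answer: 64516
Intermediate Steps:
p = -4 (p = -3 - 1 = -4)
l(Z) = -10 + Z**2 + Z*(3 + Z) (l(Z) = (Z**2 + (Z - 1*(-3))*Z) - 10 = (Z**2 + (Z + 3)*Z) - 10 = (Z**2 + (3 + Z)*Z) - 10 = (Z**2 + Z*(3 + Z)) - 10 = -10 + Z**2 + Z*(3 + Z))
(k(p) + l(-12))**2 = (12 + (-10 + 2*(-12)**2 + 3*(-12)))**2 = (12 + (-10 + 2*144 - 36))**2 = (12 + (-10 + 288 - 36))**2 = (12 + 242)**2 = 254**2 = 64516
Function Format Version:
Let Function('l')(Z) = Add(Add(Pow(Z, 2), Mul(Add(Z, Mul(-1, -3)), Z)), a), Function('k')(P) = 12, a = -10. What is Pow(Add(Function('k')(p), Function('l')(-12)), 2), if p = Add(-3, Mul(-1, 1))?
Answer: 64516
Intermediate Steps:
p = -4 (p = Add(-3, -1) = -4)
Function('l')(Z) = Add(-10, Pow(Z, 2), Mul(Z, Add(3, Z))) (Function('l')(Z) = Add(Add(Pow(Z, 2), Mul(Add(Z, Mul(-1, -3)), Z)), -10) = Add(Add(Pow(Z, 2), Mul(Add(Z, 3), Z)), -10) = Add(Add(Pow(Z, 2), Mul(Add(3, Z), Z)), -10) = Add(Add(Pow(Z, 2), Mul(Z, Add(3, Z))), -10) = Add(-10, Pow(Z, 2), Mul(Z, Add(3, Z))))
Pow(Add(Function('k')(p), Function('l')(-12)), 2) = Pow(Add(12, Add(-10, Mul(2, Pow(-12, 2)), Mul(3, -12))), 2) = Pow(Add(12, Add(-10, Mul(2, 144), -36)), 2) = Pow(Add(12, Add(-10, 288, -36)), 2) = Pow(Add(12, 242), 2) = Pow(254, 2) = 64516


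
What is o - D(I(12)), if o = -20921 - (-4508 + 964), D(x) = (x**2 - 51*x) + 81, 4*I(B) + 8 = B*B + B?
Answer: -16940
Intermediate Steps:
I(B) = -2 + B/4 + B**2/4 (I(B) = -2 + (B*B + B)/4 = -2 + (B**2 + B)/4 = -2 + (B + B**2)/4 = -2 + (B/4 + B**2/4) = -2 + B/4 + B**2/4)
D(x) = 81 + x**2 - 51*x
o = -17377 (o = -20921 - 1*(-3544) = -20921 + 3544 = -17377)
o - D(I(12)) = -17377 - (81 + (-2 + (1/4)*12 + (1/4)*12**2)**2 - 51*(-2 + (1/4)*12 + (1/4)*12**2)) = -17377 - (81 + (-2 + 3 + (1/4)*144)**2 - 51*(-2 + 3 + (1/4)*144)) = -17377 - (81 + (-2 + 3 + 36)**2 - 51*(-2 + 3 + 36)) = -17377 - (81 + 37**2 - 51*37) = -17377 - (81 + 1369 - 1887) = -17377 - 1*(-437) = -17377 + 437 = -16940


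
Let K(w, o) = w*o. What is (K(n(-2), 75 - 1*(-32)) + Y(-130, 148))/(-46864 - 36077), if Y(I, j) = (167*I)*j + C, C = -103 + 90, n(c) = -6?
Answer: 1071245/27647 ≈ 38.747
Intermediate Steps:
K(w, o) = o*w
C = -13
Y(I, j) = -13 + 167*I*j (Y(I, j) = (167*I)*j - 13 = 167*I*j - 13 = -13 + 167*I*j)
(K(n(-2), 75 - 1*(-32)) + Y(-130, 148))/(-46864 - 36077) = ((75 - 1*(-32))*(-6) + (-13 + 167*(-130)*148))/(-46864 - 36077) = ((75 + 32)*(-6) + (-13 - 3213080))/(-82941) = (107*(-6) - 3213093)*(-1/82941) = (-642 - 3213093)*(-1/82941) = -3213735*(-1/82941) = 1071245/27647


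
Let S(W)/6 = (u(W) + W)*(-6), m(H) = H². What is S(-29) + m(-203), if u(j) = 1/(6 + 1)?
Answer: 295735/7 ≈ 42248.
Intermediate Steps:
u(j) = ⅐ (u(j) = 1/7 = ⅐)
S(W) = -36/7 - 36*W (S(W) = 6*((⅐ + W)*(-6)) = 6*(-6/7 - 6*W) = -36/7 - 36*W)
S(-29) + m(-203) = (-36/7 - 36*(-29)) + (-203)² = (-36/7 + 1044) + 41209 = 7272/7 + 41209 = 295735/7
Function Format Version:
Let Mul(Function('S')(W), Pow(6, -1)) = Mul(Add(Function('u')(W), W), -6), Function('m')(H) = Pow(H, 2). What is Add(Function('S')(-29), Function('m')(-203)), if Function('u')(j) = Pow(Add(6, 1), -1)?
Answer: Rational(295735, 7) ≈ 42248.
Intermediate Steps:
Function('u')(j) = Rational(1, 7) (Function('u')(j) = Pow(7, -1) = Rational(1, 7))
Function('S')(W) = Add(Rational(-36, 7), Mul(-36, W)) (Function('S')(W) = Mul(6, Mul(Add(Rational(1, 7), W), -6)) = Mul(6, Add(Rational(-6, 7), Mul(-6, W))) = Add(Rational(-36, 7), Mul(-36, W)))
Add(Function('S')(-29), Function('m')(-203)) = Add(Add(Rational(-36, 7), Mul(-36, -29)), Pow(-203, 2)) = Add(Add(Rational(-36, 7), 1044), 41209) = Add(Rational(7272, 7), 41209) = Rational(295735, 7)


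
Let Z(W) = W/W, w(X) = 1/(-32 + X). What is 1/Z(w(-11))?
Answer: 1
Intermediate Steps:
Z(W) = 1
1/Z(w(-11)) = 1/1 = 1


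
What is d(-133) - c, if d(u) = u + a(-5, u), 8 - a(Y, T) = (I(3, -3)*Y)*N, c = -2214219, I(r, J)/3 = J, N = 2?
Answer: 2214004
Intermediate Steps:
I(r, J) = 3*J
a(Y, T) = 8 + 18*Y (a(Y, T) = 8 - (3*(-3))*Y*2 = 8 - (-9*Y)*2 = 8 - (-18)*Y = 8 + 18*Y)
d(u) = -82 + u (d(u) = u + (8 + 18*(-5)) = u + (8 - 90) = u - 82 = -82 + u)
d(-133) - c = (-82 - 133) - 1*(-2214219) = -215 + 2214219 = 2214004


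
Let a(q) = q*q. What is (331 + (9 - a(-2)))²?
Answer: 112896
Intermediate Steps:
a(q) = q²
(331 + (9 - a(-2)))² = (331 + (9 - 1*(-2)²))² = (331 + (9 - 1*4))² = (331 + (9 - 4))² = (331 + 5)² = 336² = 112896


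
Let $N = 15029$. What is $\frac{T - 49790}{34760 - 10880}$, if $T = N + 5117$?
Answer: $- \frac{7411}{5970} \approx -1.2414$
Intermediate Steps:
$T = 20146$ ($T = 15029 + 5117 = 20146$)
$\frac{T - 49790}{34760 - 10880} = \frac{20146 - 49790}{34760 - 10880} = - \frac{29644}{23880} = \left(-29644\right) \frac{1}{23880} = - \frac{7411}{5970}$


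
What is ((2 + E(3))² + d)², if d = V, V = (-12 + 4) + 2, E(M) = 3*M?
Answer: 13225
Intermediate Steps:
V = -6 (V = -8 + 2 = -6)
d = -6
((2 + E(3))² + d)² = ((2 + 3*3)² - 6)² = ((2 + 9)² - 6)² = (11² - 6)² = (121 - 6)² = 115² = 13225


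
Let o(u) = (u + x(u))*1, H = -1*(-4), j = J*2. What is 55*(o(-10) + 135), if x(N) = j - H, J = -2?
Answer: 6435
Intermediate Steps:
j = -4 (j = -2*2 = -4)
H = 4
x(N) = -8 (x(N) = -4 - 1*4 = -4 - 4 = -8)
o(u) = -8 + u (o(u) = (u - 8)*1 = (-8 + u)*1 = -8 + u)
55*(o(-10) + 135) = 55*((-8 - 10) + 135) = 55*(-18 + 135) = 55*117 = 6435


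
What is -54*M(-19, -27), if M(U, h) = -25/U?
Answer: -1350/19 ≈ -71.053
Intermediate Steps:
-54*M(-19, -27) = -(-1350)/(-19) = -(-1350)*(-1)/19 = -54*25/19 = -1350/19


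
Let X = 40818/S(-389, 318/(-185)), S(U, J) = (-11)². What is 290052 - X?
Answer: 35055474/121 ≈ 2.8971e+5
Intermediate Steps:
S(U, J) = 121
X = 40818/121 ≈ 337.34
290052 - X = 290052 - 1*40818/121 = 290052 - 40818/121 = 35055474/121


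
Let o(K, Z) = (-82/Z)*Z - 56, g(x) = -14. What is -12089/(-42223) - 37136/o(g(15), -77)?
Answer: 784830805/2913387 ≈ 269.39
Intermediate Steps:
o(K, Z) = -138 (o(K, Z) = -82 - 56 = -138)
-12089/(-42223) - 37136/o(g(15), -77) = -12089/(-42223) - 37136/(-138) = -12089*(-1/42223) - 37136*(-1/138) = 12089/42223 + 18568/69 = 784830805/2913387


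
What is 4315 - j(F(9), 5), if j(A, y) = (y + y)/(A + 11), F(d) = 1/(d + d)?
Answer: 858505/199 ≈ 4314.1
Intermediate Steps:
F(d) = 1/(2*d)
j(A, y) = 2*y/(11 + A) (j(A, y) = (2*y)/(11 + A) = 2*y/(11 + A))
4315 - j(F(9), 5) = 4315 - 2*5/(11 + (1/2)/9) = 4315 - 2*5/(11 + (1/2)*(1/9)) = 4315 - 2*5/(11 + 1/18) = 4315 - 2*5/199/18 = 4315 - 2*5*18/199 = 4315 - 1*180/199 = 4315 - 180/199 = 858505/199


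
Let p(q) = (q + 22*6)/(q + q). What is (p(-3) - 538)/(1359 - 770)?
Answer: -1119/1178 ≈ -0.94991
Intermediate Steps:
p(q) = (132 + q)/(2*q) (p(q) = (q + 132)/((2*q)) = (132 + q)*(1/(2*q)) = (132 + q)/(2*q))
(p(-3) - 538)/(1359 - 770) = ((1/2)*(132 - 3)/(-3) - 538)/(1359 - 770) = ((1/2)*(-1/3)*129 - 538)/589 = (-43/2 - 538)*(1/589) = -1119/2*1/589 = -1119/1178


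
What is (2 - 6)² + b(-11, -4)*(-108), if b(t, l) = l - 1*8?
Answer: 1312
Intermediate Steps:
b(t, l) = -8 + l (b(t, l) = l - 8 = -8 + l)
(2 - 6)² + b(-11, -4)*(-108) = (2 - 6)² + (-8 - 4)*(-108) = (-4)² - 12*(-108) = 16 + 1296 = 1312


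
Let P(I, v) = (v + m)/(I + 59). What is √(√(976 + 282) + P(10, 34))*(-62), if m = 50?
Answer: -62*√(644 + 529*√1258)/23 ≈ -375.53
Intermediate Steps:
P(I, v) = (50 + v)/(59 + I) (P(I, v) = (v + 50)/(I + 59) = (50 + v)/(59 + I))
√(√(976 + 282) + P(10, 34))*(-62) = √(√(976 + 282) + (50 + 34)/(59 + 10))*(-62) = √(√1258 + 84/69)*(-62) = √(√1258 + (1/69)*84)*(-62) = √(√1258 + 28/23)*(-62) = √(28/23 + √1258)*(-62) = -62*√(28/23 + √1258)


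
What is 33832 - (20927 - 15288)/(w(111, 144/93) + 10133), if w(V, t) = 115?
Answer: 346704697/10248 ≈ 33831.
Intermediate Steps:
33832 - (20927 - 15288)/(w(111, 144/93) + 10133) = 33832 - (20927 - 15288)/(115 + 10133) = 33832 - 5639/10248 = 346704697/10248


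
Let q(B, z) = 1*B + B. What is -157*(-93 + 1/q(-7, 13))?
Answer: 204571/14 ≈ 14612.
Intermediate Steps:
q(B, z) = 2*B (q(B, z) = B + B = 2*B)
-157*(-93 + 1/q(-7, 13)) = -157*(-93 + 1/(2*(-7))) = -157*(-93 + 1/(-14)) = -157*(-93 - 1/14) = -157*(-1303/14) = 204571/14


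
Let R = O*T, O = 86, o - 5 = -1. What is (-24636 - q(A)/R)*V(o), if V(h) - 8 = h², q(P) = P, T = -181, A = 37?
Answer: -4601807268/7783 ≈ -5.9126e+5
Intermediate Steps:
o = 4 (o = 5 - 1 = 4)
R = -15566 (R = 86*(-181) = -15566)
V(h) = 8 + h²
(-24636 - q(A)/R)*V(o) = (-24636 - 37/(-15566))*(8 + 4²) = (-24636 - 37*(-1)/15566)*(8 + 16) = (-24636 - 1*(-37/15566))*24 = (-24636 + 37/15566)*24 = -383483939/15566*24 = -4601807268/7783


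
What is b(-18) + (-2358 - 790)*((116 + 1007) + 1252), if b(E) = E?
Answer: -7476518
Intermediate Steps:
b(-18) + (-2358 - 790)*((116 + 1007) + 1252) = -18 + (-2358 - 790)*((116 + 1007) + 1252) = -18 - 3148*(1123 + 1252) = -18 - 3148*2375 = -18 - 7476500 = -7476518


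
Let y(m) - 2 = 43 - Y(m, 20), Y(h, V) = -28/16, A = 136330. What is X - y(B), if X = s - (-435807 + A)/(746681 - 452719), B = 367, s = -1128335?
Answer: -663402113033/587924 ≈ -1.1284e+6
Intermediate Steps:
Y(h, V) = -7/4 (Y(h, V) = -28*1/16 = -7/4)
y(m) = 187/4 (y(m) = 2 + (43 - 1*(-7/4)) = 2 + (43 + 7/4) = 2 + 179/4 = 187/4)
X = -331687313793/293962 (X = -1128335 - (-435807 + 136330)/(746681 - 452719) = -1128335 - (-299477)/293962 = -1128335 - 1*(-299477/293962) = -1128335 + 299477/293962 = -331687313793/293962 ≈ -1.1283e+6)
X - y(B) = -331687313793/293962 - 1*187/4 = -331687313793/293962 - 187/4 = -663402113033/587924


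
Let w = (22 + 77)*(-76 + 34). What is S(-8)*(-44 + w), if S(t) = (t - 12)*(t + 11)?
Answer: 252120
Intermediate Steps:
S(t) = (-12 + t)*(11 + t)
w = -4158 (w = 99*(-42) = -4158)
S(-8)*(-44 + w) = (-132 + (-8)² - 1*(-8))*(-44 - 4158) = (-132 + 64 + 8)*(-4202) = -60*(-4202) = 252120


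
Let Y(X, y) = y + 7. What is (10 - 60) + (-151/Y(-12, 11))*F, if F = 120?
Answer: -3170/3 ≈ -1056.7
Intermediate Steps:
Y(X, y) = 7 + y
(10 - 60) + (-151/Y(-12, 11))*F = (10 - 60) - 151/(7 + 11)*120 = -50 - 151/18*120 = -50 - 3020/3 = -3170/3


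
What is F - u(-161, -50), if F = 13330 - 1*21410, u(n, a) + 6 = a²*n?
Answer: 394426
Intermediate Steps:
u(n, a) = -6 + n*a² (u(n, a) = -6 + a²*n = -6 + n*a²)
F = -8080 (F = 13330 - 21410 = -8080)
F - u(-161, -50) = -8080 - (-6 - 161*(-50)²) = -8080 - (-6 - 161*2500) = -8080 - (-6 - 402500) = -8080 - 1*(-402506) = -8080 + 402506 = 394426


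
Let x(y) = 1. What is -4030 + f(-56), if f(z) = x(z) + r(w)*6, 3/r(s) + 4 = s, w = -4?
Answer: -16125/4 ≈ -4031.3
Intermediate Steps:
r(s) = 3/(-4 + s)
f(z) = -5/4 (f(z) = 1 + (3/(-4 - 4))*6 = 1 + (3/(-8))*6 = 1 + (3*(-⅛))*6 = 1 - 3/8*6 = 1 - 9/4 = -5/4)
-4030 + f(-56) = -4030 - 5/4 = -16125/4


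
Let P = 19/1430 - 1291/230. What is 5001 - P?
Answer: 82333533/16445 ≈ 5006.6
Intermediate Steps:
P = -92088/16445 (P = 19*(1/1430) - 1291*1/230 = 19/1430 - 1291/230 = -92088/16445 ≈ -5.5998)
5001 - P = 5001 - 1*(-92088/16445) = 5001 + 92088/16445 = 82333533/16445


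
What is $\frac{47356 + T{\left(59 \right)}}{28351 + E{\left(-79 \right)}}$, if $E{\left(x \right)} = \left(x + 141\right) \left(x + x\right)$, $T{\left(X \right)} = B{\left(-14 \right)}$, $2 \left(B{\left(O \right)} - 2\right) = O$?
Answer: $\frac{47351}{18555} \approx 2.5519$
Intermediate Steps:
$B{\left(O \right)} = 2 + \frac{O}{2}$
$T{\left(X \right)} = -5$ ($T{\left(X \right)} = 2 + \frac{1}{2} \left(-14\right) = 2 - 7 = -5$)
$E{\left(x \right)} = 2 x \left(141 + x\right)$ ($E{\left(x \right)} = \left(141 + x\right) 2 x = 2 x \left(141 + x\right)$)
$\frac{47356 + T{\left(59 \right)}}{28351 + E{\left(-79 \right)}} = \frac{47356 - 5}{28351 + 2 \left(-79\right) \left(141 - 79\right)} = \frac{47351}{28351 + 2 \left(-79\right) 62} = \frac{47351}{28351 - 9796} = \frac{47351}{18555}$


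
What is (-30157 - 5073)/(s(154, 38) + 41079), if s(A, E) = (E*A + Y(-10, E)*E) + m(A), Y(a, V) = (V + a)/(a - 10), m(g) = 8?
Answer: -13550/18033 ≈ -0.75140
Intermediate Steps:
Y(a, V) = (V + a)/(-10 + a)
s(A, E) = 8 + A*E + E*(½ - E/20) (s(A, E) = (E*A + ((E - 10)/(-10 - 10))*E) + 8 = (A*E + ((-10 + E)/(-20))*E) + 8 = (A*E + (-(-10 + E)/20)*E) + 8 = (A*E + (½ - E/20)*E) + 8 = (A*E + E*(½ - E/20)) + 8 = 8 + A*E + E*(½ - E/20))
(-30157 - 5073)/(s(154, 38) + 41079) = (-30157 - 5073)/((8 + 154*38 - 1/20*38*(-10 + 38)) + 41079) = -35230/((8 + 5852 - 1/20*38*28) + 41079) = -35230/((8 + 5852 - 266/5) + 41079) = -35230/(29034/5 + 41079) = -35230/234429/5 = -35230*5/234429 = -13550/18033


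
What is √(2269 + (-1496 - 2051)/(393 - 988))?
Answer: √805393190/595 ≈ 47.697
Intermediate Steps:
√(2269 + (-1496 - 2051)/(393 - 988)) = √(2269 - 3547/(-595)) = √(2269 - 3547*(-1/595)) = √(2269 + 3547/595) = √(1353602/595) = √805393190/595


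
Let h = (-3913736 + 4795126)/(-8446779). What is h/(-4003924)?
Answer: 440695/16910130580398 ≈ 2.6061e-8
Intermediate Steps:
h = -881390/8446779 (h = 881390*(-1/8446779) = -881390/8446779 ≈ -0.10435)
h/(-4003924) = -881390/8446779/(-4003924) = -881390/8446779*(-1/4003924) = 440695/16910130580398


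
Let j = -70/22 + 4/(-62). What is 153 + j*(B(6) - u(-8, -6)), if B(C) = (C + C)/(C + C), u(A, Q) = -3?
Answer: 47745/341 ≈ 140.01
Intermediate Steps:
j = -1107/341 (j = -70*1/22 + 4*(-1/62) = -35/11 - 2/31 = -1107/341 ≈ -3.2463)
B(C) = 1 (B(C) = (2*C)/((2*C)) = (2*C)*(1/(2*C)) = 1)
153 + j*(B(6) - u(-8, -6)) = 153 - 1107*(1 - 1*(-3))/341 = 153 - 1107*(1 + 3)/341 = 153 - 1107/341*4 = 153 - 4428/341 = 47745/341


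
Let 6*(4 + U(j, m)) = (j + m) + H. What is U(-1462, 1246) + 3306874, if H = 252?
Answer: 3306876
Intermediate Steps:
U(j, m) = 38 + j/6 + m/6 (U(j, m) = -4 + ((j + m) + 252)/6 = -4 + (252 + j + m)/6 = -4 + (42 + j/6 + m/6) = 38 + j/6 + m/6)
U(-1462, 1246) + 3306874 = (38 + (⅙)*(-1462) + (⅙)*1246) + 3306874 = (38 - 731/3 + 623/3) + 3306874 = 2 + 3306874 = 3306876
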